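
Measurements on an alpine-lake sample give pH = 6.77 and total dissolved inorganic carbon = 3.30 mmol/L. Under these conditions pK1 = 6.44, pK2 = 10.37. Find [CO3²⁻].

α₂ = 1 / (1 + [H⁺]/K2 + [H⁺]²/(K1K2)) = 1 / (1 + 10^+3.60 + 10^+3.27)
   = 1 / (1 + 3981.1 + 1862.1) = 1/5844.2 = 0.0001711
[CO3²⁻] = α₂ × DIC = 0.0001711 × 3.30 = 0.000565 mmol/L = 0.565 μmol/L

[CO3²⁻] = 0.565 μmol/L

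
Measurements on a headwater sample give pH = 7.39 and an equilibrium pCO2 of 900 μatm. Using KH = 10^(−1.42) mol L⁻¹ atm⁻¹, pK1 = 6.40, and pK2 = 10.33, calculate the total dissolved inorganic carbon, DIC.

DIC = 0.369 mmol/L

[CO2*] = KH · pCO2 = 10^(−1.42) × 900×10^-6 = 3.422×10^-5 mol/L
α₀ = 1/(1 + K1/[H⁺] + K1K2/[H⁺]²) = 1/(1 + 10^+0.99 + 10^-1.95) = 0.09273
DIC = [CO2*]/α₀ = 3.422×10^-5 / 0.09273 = 0.369 mmol/L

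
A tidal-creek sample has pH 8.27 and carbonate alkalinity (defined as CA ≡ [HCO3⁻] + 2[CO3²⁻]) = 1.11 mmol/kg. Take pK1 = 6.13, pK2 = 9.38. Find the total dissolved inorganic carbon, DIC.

DIC = 1.04 mmol/kg

CA = [HCO3⁻] + 2[CO3²⁻] = (α₁ + 2α₂)·DIC
At pH 8.27: [H⁺]/K1 = 10^-2.14 = 0.0072444, K2/[H⁺] = 10^-1.11 = 0.077625
α₁ = 1/(1 + 0.0072444 + 0.077625) = 1/1.0849 = 0.9218; α₂ = α₁·K2/[H⁺] = 0.07155
α₁ + 2α₂ = 1.0649
DIC = CA / (α₁ + 2α₂) = 1.11 / 1.0649 = 1.04 mmol/kg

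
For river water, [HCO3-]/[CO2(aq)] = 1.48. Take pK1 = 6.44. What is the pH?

pH = 6.61

From K1 = [H⁺][HCO3-]/[CO2(aq)]:  pH = pK1 + log₁₀([HCO3-]/[CO2(aq)])
log₁₀(1.48) = +0.170
pH = 6.44 + (+0.170) = 6.61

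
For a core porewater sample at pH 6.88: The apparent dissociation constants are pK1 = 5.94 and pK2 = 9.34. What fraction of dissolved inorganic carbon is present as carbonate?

α₂ = 0.00310

α₂ = 1 / (1 + [H⁺]/K2 + [H⁺]²/(K1K2)) = 1 / (1 + 10^+2.46 + 10^+1.52)
   = 1 / (1 + 288.40 + 33.113) = 1/322.52 = 0.003101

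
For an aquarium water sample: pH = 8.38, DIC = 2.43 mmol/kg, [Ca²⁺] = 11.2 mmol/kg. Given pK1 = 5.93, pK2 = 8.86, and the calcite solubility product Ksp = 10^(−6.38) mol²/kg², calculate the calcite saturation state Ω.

Ω = 16.2

α₂ = 1 / (1 + [H⁺]/K2 + [H⁺]²/(K1K2)) = 1 / (1 + 10^+0.48 + 10^-1.97)
   = 1 / (1 + 3.0200 + 0.010715) = 1/4.0307 = 0.2481
[CO3²⁻] = α₂ × DIC = 0.2481 × 2.43 = 0.6029 mmol/kg
Ksp = 10^(−6.38) = 4.169×10^-7
Ω = [Ca²⁺][CO3²⁻]/Ksp = (11.2×10^-3)(6.029×10^-4) / 4.169×10^-7 = 16.2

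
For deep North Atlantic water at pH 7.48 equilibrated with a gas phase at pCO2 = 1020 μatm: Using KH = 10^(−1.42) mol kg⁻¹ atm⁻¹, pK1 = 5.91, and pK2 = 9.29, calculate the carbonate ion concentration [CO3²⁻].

[CO3²⁻] = 0.0223 mmol/kg

[CO2*] = KH · pCO2 = 10^(−1.42) × 1020×10^-6 = 3.878×10^-5 mol/kg
α₀ = 1/(1 + K1/[H⁺] + K1K2/[H⁺]²) = 1/(1 + 10^+1.57 + 10^-0.24) = 0.02582
DIC = [CO2*]/α₀ = 3.878×10^-5 / 0.02582 = 1.502 mmol/kg
[CO3²⁻] = α₂·DIC; α₂ = 0.01486, so [CO3²⁻] = 0.01486 × 1.502 = 0.0223 mmol/kg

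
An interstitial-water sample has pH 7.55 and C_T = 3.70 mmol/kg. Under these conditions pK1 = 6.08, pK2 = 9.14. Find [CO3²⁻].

[CO3²⁻] = 0.0898 mmol/kg

α₂ = 1 / (1 + [H⁺]/K2 + [H⁺]²/(K1K2)) = 1 / (1 + 10^+1.59 + 10^+0.12)
   = 1 / (1 + 38.905 + 1.3183) = 1/41.223 = 0.02426
[CO3²⁻] = α₂ × DIC = 0.02426 × 3.70 = 0.0898 mmol/kg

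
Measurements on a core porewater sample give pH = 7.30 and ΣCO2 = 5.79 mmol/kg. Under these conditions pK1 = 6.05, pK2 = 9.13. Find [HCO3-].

α₁ = 1 / (1 + [H⁺]/K1 + K2/[H⁺]) = 1 / (1 + 10^-1.25 + 10^-1.83)
   = 1 / (1 + 0.056234 + 0.014791) = 1/1.0710 = 0.9337
[HCO3⁻] = α₁ × DIC = 0.9337 × 5.79 = 5.41 mmol/kg

[HCO3⁻] = 5.41 mmol/kg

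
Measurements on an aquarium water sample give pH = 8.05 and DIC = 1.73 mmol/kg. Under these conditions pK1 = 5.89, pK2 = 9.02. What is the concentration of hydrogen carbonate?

α₁ = 1 / (1 + [H⁺]/K1 + K2/[H⁺]) = 1 / (1 + 10^-2.16 + 10^-0.97)
   = 1 / (1 + 0.0069183 + 0.10715) = 1/1.1141 = 0.8976
[HCO3⁻] = α₁ × DIC = 0.8976 × 1.73 = 1.55 mmol/kg

[HCO3⁻] = 1.55 mmol/kg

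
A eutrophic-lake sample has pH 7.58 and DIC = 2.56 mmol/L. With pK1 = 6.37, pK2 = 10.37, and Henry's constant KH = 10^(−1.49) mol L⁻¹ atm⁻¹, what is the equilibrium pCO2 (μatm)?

pCO2 = 4590 μatm

α₀ = 1 / (1 + K1/[H⁺] + K1K2/[H⁺]²) = 1 / (1 + 10^+1.21 + 10^-1.58)
   = 1 / (1 + 16.218 + 0.026303) = 1/17.244 = 0.05799
[CO2*] = α₀ × DIC = 0.05799 × 2.56 = 0.1485 mmol/L
pCO2 = [CO2*]/KH = 1.485×10^-4 / 3.236×10^-2 = 4590 μatm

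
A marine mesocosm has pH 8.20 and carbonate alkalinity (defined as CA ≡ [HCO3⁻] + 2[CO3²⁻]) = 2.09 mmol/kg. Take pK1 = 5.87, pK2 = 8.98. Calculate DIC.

CA = [HCO3⁻] + 2[CO3²⁻] = (α₁ + 2α₂)·DIC
At pH 8.20: [H⁺]/K1 = 10^-2.33 = 0.0046774, K2/[H⁺] = 10^-0.78 = 0.16596
α₁ = 1/(1 + 0.0046774 + 0.16596) = 1/1.1706 = 0.8542; α₂ = α₁·K2/[H⁺] = 0.1418
α₁ + 2α₂ = 1.1378
DIC = CA / (α₁ + 2α₂) = 2.09 / 1.1378 = 1.84 mmol/kg

DIC = 1.84 mmol/kg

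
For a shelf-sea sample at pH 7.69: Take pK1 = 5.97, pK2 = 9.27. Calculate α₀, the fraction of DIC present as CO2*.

α₀ = 0.0182

α₀ = 1 / (1 + K1/[H⁺] + K1K2/[H⁺]²) = 1 / (1 + 10^+1.72 + 10^+0.14)
   = 1 / (1 + 52.481 + 1.3804) = 1/54.861 = 0.01823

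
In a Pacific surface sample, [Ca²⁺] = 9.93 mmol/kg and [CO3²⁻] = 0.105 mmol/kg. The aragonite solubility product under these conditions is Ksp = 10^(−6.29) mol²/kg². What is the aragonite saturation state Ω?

Ksp = 10^(−6.29) = 5.129×10^-7
Ω = [Ca²⁺][CO3²⁻]/Ksp = (9.93×10^-3)(0.105×10^-3) / 5.129×10^-7 = 2.03

Ω = 2.03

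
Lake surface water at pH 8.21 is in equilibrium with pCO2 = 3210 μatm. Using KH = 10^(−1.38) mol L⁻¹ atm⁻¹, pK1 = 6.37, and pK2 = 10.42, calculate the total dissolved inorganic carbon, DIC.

DIC = 9.45 mmol/L

[CO2*] = KH · pCO2 = 10^(−1.38) × 3210×10^-6 = 1.338×10^-4 mol/L
α₀ = 1/(1 + K1/[H⁺] + K1K2/[H⁺]²) = 1/(1 + 10^+1.84 + 10^-0.37) = 0.01416
DIC = [CO2*]/α₀ = 1.338×10^-4 / 0.01416 = 9.45 mmol/L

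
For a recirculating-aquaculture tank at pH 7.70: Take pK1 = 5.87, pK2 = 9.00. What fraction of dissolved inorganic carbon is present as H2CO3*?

α₀ = 1 / (1 + K1/[H⁺] + K1K2/[H⁺]²) = 1 / (1 + 10^+1.83 + 10^+0.53)
   = 1 / (1 + 67.608 + 3.3884) = 1/71.997 = 0.01389

α₀ = 0.0139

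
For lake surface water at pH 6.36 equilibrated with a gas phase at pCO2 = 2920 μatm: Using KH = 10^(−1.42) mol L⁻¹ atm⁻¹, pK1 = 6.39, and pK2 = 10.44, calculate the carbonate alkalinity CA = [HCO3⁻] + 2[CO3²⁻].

CA = 0.104 mmol/L

[CO2*] = KH · pCO2 = 10^(−1.42) × 2920×10^-6 = 1.110×10^-4 mol/L
α₀ = 1/(1 + K1/[H⁺] + K1K2/[H⁺]²) = 1/(1 + 10^-0.03 + 10^-4.11) = 0.5172
DIC = [CO2*]/α₀ = 1.110×10^-4 / 0.5172 = 0.2146 mmol/L
CA = (α₁ + 2α₂)·DIC = (0.4827 + 2×4.015×10^-5) × 0.2146 = 0.104 mmol/L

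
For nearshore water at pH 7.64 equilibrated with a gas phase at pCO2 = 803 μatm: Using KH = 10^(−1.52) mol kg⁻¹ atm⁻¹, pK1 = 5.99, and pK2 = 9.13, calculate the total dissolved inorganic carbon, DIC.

DIC = 1.14 mmol/kg

[CO2*] = KH · pCO2 = 10^(−1.52) × 803×10^-6 = 2.425×10^-5 mol/kg
α₀ = 1/(1 + K1/[H⁺] + K1K2/[H⁺]²) = 1/(1 + 10^+1.65 + 10^+0.16) = 0.02123
DIC = [CO2*]/α₀ = 2.425×10^-5 / 0.02123 = 1.14 mmol/kg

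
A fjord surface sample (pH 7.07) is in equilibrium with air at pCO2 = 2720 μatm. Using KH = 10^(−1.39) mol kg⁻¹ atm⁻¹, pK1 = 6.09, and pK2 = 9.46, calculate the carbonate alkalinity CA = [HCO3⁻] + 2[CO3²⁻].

[CO2*] = KH · pCO2 = 10^(−1.39) × 2720×10^-6 = 1.108×10^-4 mol/kg
α₀ = 1/(1 + K1/[H⁺] + K1K2/[H⁺]²) = 1/(1 + 10^+0.98 + 10^-1.41) = 0.09444
DIC = [CO2*]/α₀ = 1.108×10^-4 / 0.09444 = 1.173 mmol/kg
CA = (α₁ + 2α₂)·DIC = (0.9019 + 2×0.003674) × 1.173 = 1.07 mmol/kg

CA = 1.07 mmol/kg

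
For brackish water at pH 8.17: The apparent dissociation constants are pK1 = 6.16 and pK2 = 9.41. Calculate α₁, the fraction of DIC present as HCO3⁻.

α₁ = 0.937

α₁ = 1 / (1 + [H⁺]/K1 + K2/[H⁺]) = 1 / (1 + 10^-2.01 + 10^-1.24)
   = 1 / (1 + 0.0097724 + 0.057544) = 1/1.0673 = 0.9369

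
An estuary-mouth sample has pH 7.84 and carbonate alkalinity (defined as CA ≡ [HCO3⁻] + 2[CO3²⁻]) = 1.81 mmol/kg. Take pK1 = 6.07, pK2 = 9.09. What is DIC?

CA = [HCO3⁻] + 2[CO3²⁻] = (α₁ + 2α₂)·DIC
At pH 7.84: [H⁺]/K1 = 10^-1.77 = 0.016982, K2/[H⁺] = 10^-1.25 = 0.056234
α₁ = 1/(1 + 0.016982 + 0.056234) = 1/1.0732 = 0.9318; α₂ = α₁·K2/[H⁺] = 0.05240
α₁ + 2α₂ = 1.0366
DIC = CA / (α₁ + 2α₂) = 1.81 / 1.0366 = 1.75 mmol/kg

DIC = 1.75 mmol/kg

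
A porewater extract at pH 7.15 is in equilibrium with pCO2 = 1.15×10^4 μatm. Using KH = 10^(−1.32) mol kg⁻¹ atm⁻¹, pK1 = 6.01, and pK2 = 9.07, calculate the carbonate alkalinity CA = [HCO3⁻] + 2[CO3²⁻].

[CO2*] = KH · pCO2 = 10^(−1.32) × 1.15×10^4×10^-6 = 5.504×10^-4 mol/kg
α₀ = 1/(1 + K1/[H⁺] + K1K2/[H⁺]²) = 1/(1 + 10^+1.14 + 10^-0.78) = 0.06680
DIC = [CO2*]/α₀ = 5.504×10^-4 / 0.06680 = 8.240 mmol/kg
CA = (α₁ + 2α₂)·DIC = (0.9221 + 2×0.01109) × 8.240 = 7.78 mmol/kg

CA = 7.78 mmol/kg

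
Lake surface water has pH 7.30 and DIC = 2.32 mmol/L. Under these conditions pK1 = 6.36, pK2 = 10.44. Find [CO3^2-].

α₂ = 1 / (1 + [H⁺]/K2 + [H⁺]²/(K1K2)) = 1 / (1 + 10^+3.14 + 10^+2.20)
   = 1 / (1 + 1380.4 + 158.49) = 1/1539.9 = 0.0006494
[CO3²⁻] = α₂ × DIC = 0.0006494 × 2.32 = 0.00151 mmol/L = 1.51 μmol/L

[CO3²⁻] = 1.51 μmol/L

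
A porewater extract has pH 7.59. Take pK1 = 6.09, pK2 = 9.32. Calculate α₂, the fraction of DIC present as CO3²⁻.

α₂ = 1 / (1 + [H⁺]/K2 + [H⁺]²/(K1K2)) = 1 / (1 + 10^+1.73 + 10^+0.23)
   = 1 / (1 + 53.703 + 1.6982) = 1/56.401 = 0.01773

α₂ = 0.0177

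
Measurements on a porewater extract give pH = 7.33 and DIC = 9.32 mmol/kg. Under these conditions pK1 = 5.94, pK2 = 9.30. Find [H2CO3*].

[CO2*] = 0.361 mmol/kg

α₀ = 1 / (1 + K1/[H⁺] + K1K2/[H⁺]²) = 1 / (1 + 10^+1.39 + 10^-0.58)
   = 1 / (1 + 24.547 + 0.26303) = 1/25.810 = 0.03874
[CO2*] = α₀ × DIC = 0.03874 × 9.32 = 0.361 mmol/kg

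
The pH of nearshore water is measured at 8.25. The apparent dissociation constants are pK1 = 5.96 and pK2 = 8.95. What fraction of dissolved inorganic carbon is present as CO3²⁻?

α₂ = 0.166

α₂ = 1 / (1 + [H⁺]/K2 + [H⁺]²/(K1K2)) = 1 / (1 + 10^+0.70 + 10^-1.59)
   = 1 / (1 + 5.0119 + 0.025704) = 1/6.0376 = 0.1656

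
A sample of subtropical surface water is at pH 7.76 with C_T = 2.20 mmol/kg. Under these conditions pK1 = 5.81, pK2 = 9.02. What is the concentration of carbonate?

[CO3²⁻] = 0.113 mmol/kg

α₂ = 1 / (1 + [H⁺]/K2 + [H⁺]²/(K1K2)) = 1 / (1 + 10^+1.26 + 10^-0.69)
   = 1 / (1 + 18.197 + 0.20417) = 1/19.401 = 0.05154
[CO3²⁻] = α₂ × DIC = 0.05154 × 2.20 = 0.113 mmol/kg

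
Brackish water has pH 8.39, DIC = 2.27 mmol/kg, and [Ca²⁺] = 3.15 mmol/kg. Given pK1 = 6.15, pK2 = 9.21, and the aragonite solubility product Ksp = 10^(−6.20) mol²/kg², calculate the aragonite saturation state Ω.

α₂ = 1 / (1 + [H⁺]/K2 + [H⁺]²/(K1K2)) = 1 / (1 + 10^+0.82 + 10^-1.42)
   = 1 / (1 + 6.6069 + 0.038019) = 1/7.6450 = 0.1308
[CO3²⁻] = α₂ × DIC = 0.1308 × 2.27 = 0.2969 mmol/kg
Ksp = 10^(−6.20) = 6.310×10^-7
Ω = [Ca²⁺][CO3²⁻]/Ksp = (3.15×10^-3)(2.969×10^-4) / 6.310×10^-7 = 1.48

Ω = 1.48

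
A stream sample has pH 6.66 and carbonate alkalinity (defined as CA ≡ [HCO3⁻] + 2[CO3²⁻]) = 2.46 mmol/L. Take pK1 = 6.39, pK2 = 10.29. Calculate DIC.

DIC = 3.78 mmol/L

CA = [HCO3⁻] + 2[CO3²⁻] = (α₁ + 2α₂)·DIC
At pH 6.66: [H⁺]/K1 = 10^-0.27 = 0.53703, K2/[H⁺] = 10^-3.63 = 0.00023442
α₁ = 1/(1 + 0.53703 + 0.00023442) = 1/1.5373 = 0.6505; α₂ = α₁·K2/[H⁺] = 0.0001525
α₁ + 2α₂ = 0.6508
DIC = CA / (α₁ + 2α₂) = 2.46 / 0.6508 = 3.78 mmol/L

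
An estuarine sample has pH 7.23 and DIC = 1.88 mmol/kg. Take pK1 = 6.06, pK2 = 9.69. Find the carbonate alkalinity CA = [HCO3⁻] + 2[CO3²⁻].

CA = 1.77 mmol/kg

CA = [HCO3⁻] + 2[CO3²⁻] = (α₁ + 2α₂)·DIC
At pH 7.23: [H⁺]/K1 = 10^-1.17 = 0.067608, K2/[H⁺] = 10^-2.46 = 0.0034674
α₁ = 1/(1 + 0.067608 + 0.0034674) = 1/1.0711 = 0.9336; α₂ = α₁·K2/[H⁺] = 0.003237
α₁ + 2α₂ = 0.9401
CA = 0.9401 × 1.88 = 1.77 mmol/kg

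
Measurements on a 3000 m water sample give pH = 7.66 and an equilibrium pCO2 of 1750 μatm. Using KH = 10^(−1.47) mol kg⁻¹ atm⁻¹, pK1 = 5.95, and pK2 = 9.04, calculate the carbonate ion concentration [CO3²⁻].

[CO2*] = KH · pCO2 = 10^(−1.47) × 1750×10^-6 = 5.930×10^-5 mol/kg
α₀ = 1/(1 + K1/[H⁺] + K1K2/[H⁺]²) = 1/(1 + 10^+1.71 + 10^+0.33) = 0.01837
DIC = [CO2*]/α₀ = 5.930×10^-5 / 0.01837 = 3.227 mmol/kg
[CO3²⁻] = α₂·DIC; α₂ = 0.03928, so [CO3²⁻] = 0.03928 × 3.227 = 0.127 mmol/kg

[CO3²⁻] = 0.127 mmol/kg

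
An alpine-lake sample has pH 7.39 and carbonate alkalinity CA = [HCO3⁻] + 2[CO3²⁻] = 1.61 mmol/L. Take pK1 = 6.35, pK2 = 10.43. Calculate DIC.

DIC = 1.76 mmol/L

CA = [HCO3⁻] + 2[CO3²⁻] = (α₁ + 2α₂)·DIC
At pH 7.39: [H⁺]/K1 = 10^-1.04 = 0.091201, K2/[H⁺] = 10^-3.04 = 0.00091201
α₁ = 1/(1 + 0.091201 + 0.00091201) = 1/1.0921 = 0.9157; α₂ = α₁·K2/[H⁺] = 0.0008351
α₁ + 2α₂ = 0.9173
DIC = CA / (α₁ + 2α₂) = 1.61 / 0.9173 = 1.76 mmol/L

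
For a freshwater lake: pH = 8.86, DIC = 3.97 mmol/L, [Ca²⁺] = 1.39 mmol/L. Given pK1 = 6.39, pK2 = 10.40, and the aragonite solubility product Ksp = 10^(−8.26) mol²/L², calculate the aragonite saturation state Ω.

Ω = 28.1

α₂ = 1 / (1 + [H⁺]/K2 + [H⁺]²/(K1K2)) = 1 / (1 + 10^+1.54 + 10^-0.93)
   = 1 / (1 + 34.674 + 0.11749) = 1/35.791 = 0.02794
[CO3²⁻] = α₂ × DIC = 0.02794 × 3.97 = 0.1109 mmol/L
Ksp = 10^(−8.26) = 5.495×10^-9
Ω = [Ca²⁺][CO3²⁻]/Ksp = (1.39×10^-3)(1.109×10^-4) / 5.495×10^-9 = 28.1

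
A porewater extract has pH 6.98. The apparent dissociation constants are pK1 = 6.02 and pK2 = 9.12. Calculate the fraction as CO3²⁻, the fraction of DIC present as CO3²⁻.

α₂ = 0.00649

α₂ = 1 / (1 + [H⁺]/K2 + [H⁺]²/(K1K2)) = 1 / (1 + 10^+2.14 + 10^+1.18)
   = 1 / (1 + 138.04 + 15.136) = 1/154.17 = 0.006486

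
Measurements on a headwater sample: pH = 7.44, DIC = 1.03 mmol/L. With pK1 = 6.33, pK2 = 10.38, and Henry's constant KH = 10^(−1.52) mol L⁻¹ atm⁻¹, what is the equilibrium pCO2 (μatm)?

pCO2 = 2450 μatm

α₀ = 1 / (1 + K1/[H⁺] + K1K2/[H⁺]²) = 1 / (1 + 10^+1.11 + 10^-1.83)
   = 1 / (1 + 12.882 + 0.014791) = 1/13.897 = 0.07196
[CO2*] = α₀ × DIC = 0.07196 × 1.03 = 0.07412 mmol/L
pCO2 = [CO2*]/KH = 7.412×10^-5 / 3.020×10^-2 = 2450 μatm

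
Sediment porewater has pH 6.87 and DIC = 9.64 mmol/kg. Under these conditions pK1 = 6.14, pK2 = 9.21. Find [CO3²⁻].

α₂ = 1 / (1 + [H⁺]/K2 + [H⁺]²/(K1K2)) = 1 / (1 + 10^+2.34 + 10^+1.61)
   = 1 / (1 + 218.78 + 40.738) = 1/260.51 = 0.003839
[CO3²⁻] = α₂ × DIC = 0.003839 × 9.64 = 0.0370 mmol/kg

[CO3²⁻] = 0.0370 mmol/kg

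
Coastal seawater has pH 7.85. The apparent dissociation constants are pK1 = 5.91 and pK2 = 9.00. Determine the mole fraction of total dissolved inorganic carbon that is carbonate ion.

α₂ = 0.0654

α₂ = 1 / (1 + [H⁺]/K2 + [H⁺]²/(K1K2)) = 1 / (1 + 10^+1.15 + 10^-0.79)
   = 1 / (1 + 14.125 + 0.16218) = 1/15.288 = 0.06541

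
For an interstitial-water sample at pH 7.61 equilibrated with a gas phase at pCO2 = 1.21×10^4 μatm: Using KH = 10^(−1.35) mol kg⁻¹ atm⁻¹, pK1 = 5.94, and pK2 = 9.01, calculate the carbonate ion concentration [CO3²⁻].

[CO2*] = KH · pCO2 = 10^(−1.35) × 1.21×10^4×10^-6 = 5.405×10^-4 mol/kg
α₀ = 1/(1 + K1/[H⁺] + K1K2/[H⁺]²) = 1/(1 + 10^+1.67 + 10^+0.27) = 0.02015
DIC = [CO2*]/α₀ = 5.405×10^-4 / 0.02015 = 26.83 mmol/kg
[CO3²⁻] = α₂·DIC; α₂ = 0.03752, so [CO3²⁻] = 0.03752 × 26.83 = 1.01 mmol/kg

[CO3²⁻] = 1.01 mmol/kg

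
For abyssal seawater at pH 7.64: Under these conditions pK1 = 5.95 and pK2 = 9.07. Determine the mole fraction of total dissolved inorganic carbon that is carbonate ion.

α₂ = 1 / (1 + [H⁺]/K2 + [H⁺]²/(K1K2)) = 1 / (1 + 10^+1.43 + 10^-0.26)
   = 1 / (1 + 26.915 + 0.54954) = 1/28.465 = 0.03513

α₂ = 0.0351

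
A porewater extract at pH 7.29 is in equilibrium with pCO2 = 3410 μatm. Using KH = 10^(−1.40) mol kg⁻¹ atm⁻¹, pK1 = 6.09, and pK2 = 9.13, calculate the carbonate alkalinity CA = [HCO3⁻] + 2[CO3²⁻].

CA = 2.21 mmol/kg

[CO2*] = KH · pCO2 = 10^(−1.40) × 3410×10^-6 = 1.358×10^-4 mol/kg
α₀ = 1/(1 + K1/[H⁺] + K1K2/[H⁺]²) = 1/(1 + 10^+1.20 + 10^-0.64) = 0.05855
DIC = [CO2*]/α₀ = 1.358×10^-4 / 0.05855 = 2.318 mmol/kg
CA = (α₁ + 2α₂)·DIC = (0.9280 + 2×0.01341) × 2.318 = 2.21 mmol/kg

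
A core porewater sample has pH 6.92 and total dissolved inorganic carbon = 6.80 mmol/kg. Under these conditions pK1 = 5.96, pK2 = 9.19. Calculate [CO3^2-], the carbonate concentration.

[CO3²⁻] = 0.0328 mmol/kg

α₂ = 1 / (1 + [H⁺]/K2 + [H⁺]²/(K1K2)) = 1 / (1 + 10^+2.27 + 10^+1.31)
   = 1 / (1 + 186.21 + 20.417) = 1/207.63 = 0.004816
[CO3²⁻] = α₂ × DIC = 0.004816 × 6.80 = 0.0328 mmol/kg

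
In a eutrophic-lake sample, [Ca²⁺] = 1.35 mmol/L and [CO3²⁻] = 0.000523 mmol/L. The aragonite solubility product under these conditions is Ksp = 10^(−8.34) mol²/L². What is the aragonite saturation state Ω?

Ω = 0.154

Ksp = 10^(−8.34) = 4.571×10^-9
Ω = [Ca²⁺][CO3²⁻]/Ksp = (1.35×10^-3)(0.000523×10^-3) / 4.571×10^-9 = 0.154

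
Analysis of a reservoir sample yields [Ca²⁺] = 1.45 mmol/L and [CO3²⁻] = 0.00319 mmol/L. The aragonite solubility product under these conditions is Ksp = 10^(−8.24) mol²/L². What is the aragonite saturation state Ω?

Ω = 0.804

Ksp = 10^(−8.24) = 5.754×10^-9
Ω = [Ca²⁺][CO3²⁻]/Ksp = (1.45×10^-3)(0.00319×10^-3) / 5.754×10^-9 = 0.804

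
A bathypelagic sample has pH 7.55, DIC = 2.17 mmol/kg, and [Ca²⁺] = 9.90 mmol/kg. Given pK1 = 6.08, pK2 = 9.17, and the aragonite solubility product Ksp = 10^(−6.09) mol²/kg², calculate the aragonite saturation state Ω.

α₂ = 1 / (1 + [H⁺]/K2 + [H⁺]²/(K1K2)) = 1 / (1 + 10^+1.62 + 10^+0.15)
   = 1 / (1 + 41.687 + 1.4125) = 1/44.099 = 0.02268
[CO3²⁻] = α₂ × DIC = 0.02268 × 2.17 = 0.04921 mmol/kg
Ksp = 10^(−6.09) = 8.128×10^-7
Ω = [Ca²⁺][CO3²⁻]/Ksp = (9.90×10^-3)(4.921×10^-5) / 8.128×10^-7 = 0.599

Ω = 0.599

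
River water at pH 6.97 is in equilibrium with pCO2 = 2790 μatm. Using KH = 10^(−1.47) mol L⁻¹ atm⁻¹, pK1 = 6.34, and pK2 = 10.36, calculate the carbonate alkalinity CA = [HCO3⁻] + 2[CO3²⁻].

CA = 0.404 mmol/L

[CO2*] = KH · pCO2 = 10^(−1.47) × 2790×10^-6 = 9.454×10^-5 mol/L
α₀ = 1/(1 + K1/[H⁺] + K1K2/[H⁺]²) = 1/(1 + 10^+0.63 + 10^-2.76) = 0.1898
DIC = [CO2*]/α₀ = 9.454×10^-5 / 0.1898 = 0.4980 mmol/L
CA = (α₁ + 2α₂)·DIC = (0.8098 + 2×0.0003299) × 0.4980 = 0.404 mmol/L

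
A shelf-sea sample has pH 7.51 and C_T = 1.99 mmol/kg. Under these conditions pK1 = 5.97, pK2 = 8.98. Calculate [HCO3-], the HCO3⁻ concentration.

α₁ = 1 / (1 + [H⁺]/K1 + K2/[H⁺]) = 1 / (1 + 10^-1.54 + 10^-1.47)
   = 1 / (1 + 0.028840 + 0.033884) = 1/1.0627 = 0.9410
[HCO3⁻] = α₁ × DIC = 0.9410 × 1.99 = 1.87 mmol/kg

[HCO3⁻] = 1.87 mmol/kg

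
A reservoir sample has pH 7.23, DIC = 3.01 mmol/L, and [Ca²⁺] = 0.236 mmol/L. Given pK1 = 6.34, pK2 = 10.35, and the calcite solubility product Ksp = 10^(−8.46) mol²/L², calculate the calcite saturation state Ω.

α₂ = 1 / (1 + [H⁺]/K2 + [H⁺]²/(K1K2)) = 1 / (1 + 10^+3.12 + 10^+2.23)
   = 1 / (1 + 1318.3 + 169.82) = 1/1489.1 = 0.0006716
[CO3²⁻] = α₂ × DIC = 0.0006716 × 3.01 = 0.002021 mmol/L = 2.021 μmol/L
Ksp = 10^(−8.46) = 3.467×10^-9
Ω = [Ca²⁺][CO3²⁻]/Ksp = (0.236×10^-3)(2.021×10^-6) / 3.467×10^-9 = 0.138

Ω = 0.138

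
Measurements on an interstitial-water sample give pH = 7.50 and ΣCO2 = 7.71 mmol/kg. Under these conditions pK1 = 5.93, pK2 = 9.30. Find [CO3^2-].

α₂ = 1 / (1 + [H⁺]/K2 + [H⁺]²/(K1K2)) = 1 / (1 + 10^+1.80 + 10^+0.23)
   = 1 / (1 + 63.096 + 1.6982) = 1/65.794 = 0.01520
[CO3²⁻] = α₂ × DIC = 0.01520 × 7.71 = 0.117 mmol/kg

[CO3²⁻] = 0.117 mmol/kg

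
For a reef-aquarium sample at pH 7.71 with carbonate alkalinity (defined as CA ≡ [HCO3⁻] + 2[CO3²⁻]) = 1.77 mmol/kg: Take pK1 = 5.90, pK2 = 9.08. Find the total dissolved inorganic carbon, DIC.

DIC = 1.73 mmol/kg

CA = [HCO3⁻] + 2[CO3²⁻] = (α₁ + 2α₂)·DIC
At pH 7.71: [H⁺]/K1 = 10^-1.81 = 0.015488, K2/[H⁺] = 10^-1.37 = 0.042658
α₁ = 1/(1 + 0.015488 + 0.042658) = 1/1.0581 = 0.9450; α₂ = α₁·K2/[H⁺] = 0.04031
α₁ + 2α₂ = 1.0257
DIC = CA / (α₁ + 2α₂) = 1.77 / 1.0257 = 1.73 mmol/kg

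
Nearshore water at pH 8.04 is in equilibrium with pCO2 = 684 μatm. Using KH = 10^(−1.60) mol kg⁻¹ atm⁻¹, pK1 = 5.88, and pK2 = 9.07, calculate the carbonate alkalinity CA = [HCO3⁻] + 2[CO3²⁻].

CA = 2.95 mmol/kg

[CO2*] = KH · pCO2 = 10^(−1.60) × 684×10^-6 = 1.718×10^-5 mol/kg
α₀ = 1/(1 + K1/[H⁺] + K1K2/[H⁺]²) = 1/(1 + 10^+2.16 + 10^+1.13) = 0.006288
DIC = [CO2*]/α₀ = 1.718×10^-5 / 0.006288 = 2.732 mmol/kg
CA = (α₁ + 2α₂)·DIC = (0.9089 + 2×0.08482) × 2.732 = 2.95 mmol/kg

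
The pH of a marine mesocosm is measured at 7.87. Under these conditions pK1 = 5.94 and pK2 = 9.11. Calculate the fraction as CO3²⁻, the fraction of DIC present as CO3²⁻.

α₂ = 0.0538

α₂ = 1 / (1 + [H⁺]/K2 + [H⁺]²/(K1K2)) = 1 / (1 + 10^+1.24 + 10^-0.69)
   = 1 / (1 + 17.378 + 0.20417) = 1/18.582 = 0.05381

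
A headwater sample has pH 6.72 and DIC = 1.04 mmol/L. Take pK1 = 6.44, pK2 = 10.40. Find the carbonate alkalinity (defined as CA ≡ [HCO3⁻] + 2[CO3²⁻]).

CA = 0.682 mmol/L

CA = [HCO3⁻] + 2[CO3²⁻] = (α₁ + 2α₂)·DIC
At pH 6.72: [H⁺]/K1 = 10^-0.28 = 0.52481, K2/[H⁺] = 10^-3.68 = 0.00020893
α₁ = 1/(1 + 0.52481 + 0.00020893) = 1/1.5250 = 0.6557; α₂ = α₁·K2/[H⁺] = 0.0001370
α₁ + 2α₂ = 0.6560
CA = 0.6560 × 1.04 = 0.682 mmol/L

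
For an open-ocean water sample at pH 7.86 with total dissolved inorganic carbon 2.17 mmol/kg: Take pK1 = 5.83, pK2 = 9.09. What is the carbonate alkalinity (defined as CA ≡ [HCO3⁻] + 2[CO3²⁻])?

CA = [HCO3⁻] + 2[CO3²⁻] = (α₁ + 2α₂)·DIC
At pH 7.86: [H⁺]/K1 = 10^-2.03 = 0.0093325, K2/[H⁺] = 10^-1.23 = 0.058884
α₁ = 1/(1 + 0.0093325 + 0.058884) = 1/1.0682 = 0.9361; α₂ = α₁·K2/[H⁺] = 0.05512
α₁ + 2α₂ = 1.0464
CA = 1.0464 × 2.17 = 2.27 mmol/kg

CA = 2.27 mmol/kg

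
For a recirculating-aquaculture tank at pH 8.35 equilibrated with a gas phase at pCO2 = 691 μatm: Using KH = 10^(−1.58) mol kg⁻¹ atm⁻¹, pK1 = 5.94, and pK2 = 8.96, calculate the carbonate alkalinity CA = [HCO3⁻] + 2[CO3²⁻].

CA = 6.97 mmol/kg

[CO2*] = KH · pCO2 = 10^(−1.58) × 691×10^-6 = 1.818×10^-5 mol/kg
α₀ = 1/(1 + K1/[H⁺] + K1K2/[H⁺]²) = 1/(1 + 10^+2.41 + 10^+1.80) = 0.003114
DIC = [CO2*]/α₀ = 1.818×10^-5 / 0.003114 = 5.837 mmol/kg
CA = (α₁ + 2α₂)·DIC = (0.8004 + 2×0.1965) × 5.837 = 6.97 mmol/kg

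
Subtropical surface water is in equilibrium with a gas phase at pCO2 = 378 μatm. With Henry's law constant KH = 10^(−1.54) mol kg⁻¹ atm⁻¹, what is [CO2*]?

[CO2*] = 10.9 μmol/kg

KH = 10^(−1.54) = 2.884×10^-2 mol kg⁻¹ atm⁻¹
[CO2*] = KH · pCO2 = 2.884×10^-2 × 378×10^-6 atm = 1.09×10^-5 mol/kg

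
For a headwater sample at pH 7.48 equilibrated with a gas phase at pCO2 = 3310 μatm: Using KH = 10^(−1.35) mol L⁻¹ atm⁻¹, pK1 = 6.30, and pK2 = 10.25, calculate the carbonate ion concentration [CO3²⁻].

[CO2*] = KH · pCO2 = 10^(−1.35) × 3310×10^-6 = 1.479×10^-4 mol/L
α₀ = 1/(1 + K1/[H⁺] + K1K2/[H⁺]²) = 1/(1 + 10^+1.18 + 10^-1.59) = 0.06188
DIC = [CO2*]/α₀ = 1.479×10^-4 / 0.06188 = 2.389 mmol/L
[CO3²⁻] = α₂·DIC; α₂ = 0.001590, so [CO3²⁻] = 0.001590 × 2.389 = 0.00380 mmol/L = 3.80 μmol/L

[CO3²⁻] = 3.80 μmol/L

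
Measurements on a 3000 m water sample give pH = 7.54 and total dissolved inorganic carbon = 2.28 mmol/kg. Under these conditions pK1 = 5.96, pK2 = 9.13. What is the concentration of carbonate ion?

[CO3²⁻] = 0.0557 mmol/kg

α₂ = 1 / (1 + [H⁺]/K2 + [H⁺]²/(K1K2)) = 1 / (1 + 10^+1.59 + 10^+0.01)
   = 1 / (1 + 38.905 + 1.0233) = 1/40.928 = 0.02443
[CO3²⁻] = α₂ × DIC = 0.02443 × 2.28 = 0.0557 mmol/kg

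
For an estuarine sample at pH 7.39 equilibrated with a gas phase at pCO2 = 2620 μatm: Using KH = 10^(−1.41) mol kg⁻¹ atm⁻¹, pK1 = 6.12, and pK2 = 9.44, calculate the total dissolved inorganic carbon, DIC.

DIC = 2.02 mmol/kg

[CO2*] = KH · pCO2 = 10^(−1.41) × 2620×10^-6 = 1.019×10^-4 mol/kg
α₀ = 1/(1 + K1/[H⁺] + K1K2/[H⁺]²) = 1/(1 + 10^+1.27 + 10^-0.78) = 0.05054
DIC = [CO2*]/α₀ = 1.019×10^-4 / 0.05054 = 2.02 mmol/kg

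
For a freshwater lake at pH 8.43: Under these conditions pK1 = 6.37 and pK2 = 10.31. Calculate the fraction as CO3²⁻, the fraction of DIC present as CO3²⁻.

α₂ = 1 / (1 + [H⁺]/K2 + [H⁺]²/(K1K2)) = 1 / (1 + 10^+1.88 + 10^-0.18)
   = 1 / (1 + 75.858 + 0.66069) = 1/77.518 = 0.01290

α₂ = 0.0129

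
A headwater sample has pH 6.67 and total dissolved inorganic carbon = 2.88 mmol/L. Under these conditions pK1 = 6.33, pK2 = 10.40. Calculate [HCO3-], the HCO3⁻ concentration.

α₁ = 1 / (1 + [H⁺]/K1 + K2/[H⁺]) = 1 / (1 + 10^-0.34 + 10^-3.73)
   = 1 / (1 + 0.45709 + 0.00018621) = 1/1.4573 = 0.6862
[HCO3⁻] = α₁ × DIC = 0.6862 × 2.88 = 1.98 mmol/L

[HCO3⁻] = 1.98 mmol/L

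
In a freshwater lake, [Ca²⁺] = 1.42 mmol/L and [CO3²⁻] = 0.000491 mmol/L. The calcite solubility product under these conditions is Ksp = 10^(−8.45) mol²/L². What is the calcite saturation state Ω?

Ksp = 10^(−8.45) = 3.548×10^-9
Ω = [Ca²⁺][CO3²⁻]/Ksp = (1.42×10^-3)(0.000491×10^-3) / 3.548×10^-9 = 0.197

Ω = 0.197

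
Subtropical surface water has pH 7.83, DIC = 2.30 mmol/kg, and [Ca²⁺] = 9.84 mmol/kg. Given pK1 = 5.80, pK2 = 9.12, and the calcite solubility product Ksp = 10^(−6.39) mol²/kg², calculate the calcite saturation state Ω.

α₂ = 1 / (1 + [H⁺]/K2 + [H⁺]²/(K1K2)) = 1 / (1 + 10^+1.29 + 10^-0.74)
   = 1 / (1 + 19.498 + 0.18197) = 1/20.680 = 0.04835
[CO3²⁻] = α₂ × DIC = 0.04835 × 2.30 = 0.1112 mmol/kg
Ksp = 10^(−6.39) = 4.074×10^-7
Ω = [Ca²⁺][CO3²⁻]/Ksp = (9.84×10^-3)(1.112×10^-4) / 4.074×10^-7 = 2.69

Ω = 2.69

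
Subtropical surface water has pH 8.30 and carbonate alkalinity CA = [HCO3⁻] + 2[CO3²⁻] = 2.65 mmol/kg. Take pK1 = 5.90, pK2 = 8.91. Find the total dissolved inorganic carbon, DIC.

DIC = 2.22 mmol/kg

CA = [HCO3⁻] + 2[CO3²⁻] = (α₁ + 2α₂)·DIC
At pH 8.30: [H⁺]/K1 = 10^-2.40 = 0.0039811, K2/[H⁺] = 10^-0.61 = 0.24547
α₁ = 1/(1 + 0.0039811 + 0.24547) = 1/1.2495 = 0.8004; α₂ = α₁·K2/[H⁺] = 0.1965
α₁ + 2α₂ = 1.1933
DIC = CA / (α₁ + 2α₂) = 2.65 / 1.1933 = 2.22 mmol/kg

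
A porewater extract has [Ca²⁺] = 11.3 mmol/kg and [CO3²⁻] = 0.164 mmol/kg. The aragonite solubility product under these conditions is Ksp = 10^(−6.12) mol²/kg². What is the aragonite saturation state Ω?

Ω = 2.44

Ksp = 10^(−6.12) = 7.586×10^-7
Ω = [Ca²⁺][CO3²⁻]/Ksp = (11.3×10^-3)(0.164×10^-3) / 7.586×10^-7 = 2.44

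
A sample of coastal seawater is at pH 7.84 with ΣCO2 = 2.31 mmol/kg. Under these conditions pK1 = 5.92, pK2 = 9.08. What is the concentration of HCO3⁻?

[HCO3⁻] = 2.16 mmol/kg

α₁ = 1 / (1 + [H⁺]/K1 + K2/[H⁺]) = 1 / (1 + 10^-1.92 + 10^-1.24)
   = 1 / (1 + 0.012023 + 0.057544) = 1/1.0696 = 0.9350
[HCO3⁻] = α₁ × DIC = 0.9350 × 2.31 = 2.16 mmol/kg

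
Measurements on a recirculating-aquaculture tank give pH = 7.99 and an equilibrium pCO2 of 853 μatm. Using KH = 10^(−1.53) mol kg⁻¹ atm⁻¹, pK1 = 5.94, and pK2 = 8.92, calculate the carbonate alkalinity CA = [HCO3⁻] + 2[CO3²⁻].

[CO2*] = KH · pCO2 = 10^(−1.53) × 853×10^-6 = 2.517×10^-5 mol/kg
α₀ = 1/(1 + K1/[H⁺] + K1K2/[H⁺]²) = 1/(1 + 10^+2.05 + 10^+1.12) = 0.007912
DIC = [CO2*]/α₀ = 2.517×10^-5 / 0.007912 = 3.182 mmol/kg
CA = (α₁ + 2α₂)·DIC = (0.8878 + 2×0.1043) × 3.182 = 3.49 mmol/kg

CA = 3.49 mmol/kg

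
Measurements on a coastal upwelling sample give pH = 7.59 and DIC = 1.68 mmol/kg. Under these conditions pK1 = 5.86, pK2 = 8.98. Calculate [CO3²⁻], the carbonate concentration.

α₂ = 1 / (1 + [H⁺]/K2 + [H⁺]²/(K1K2)) = 1 / (1 + 10^+1.39 + 10^-0.34)
   = 1 / (1 + 24.547 + 0.45709) = 1/26.004 = 0.03846
[CO3²⁻] = α₂ × DIC = 0.03846 × 1.68 = 0.0646 mmol/kg

[CO3²⁻] = 0.0646 mmol/kg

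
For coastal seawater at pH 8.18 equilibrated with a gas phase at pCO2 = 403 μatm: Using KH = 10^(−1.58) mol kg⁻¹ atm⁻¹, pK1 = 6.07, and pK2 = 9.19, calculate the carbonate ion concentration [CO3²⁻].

[CO3²⁻] = 0.133 mmol/kg

[CO2*] = KH · pCO2 = 10^(−1.58) × 403×10^-6 = 1.060×10^-5 mol/kg
α₀ = 1/(1 + K1/[H⁺] + K1K2/[H⁺]²) = 1/(1 + 10^+2.11 + 10^+1.10) = 0.007022
DIC = [CO2*]/α₀ = 1.060×10^-5 / 0.007022 = 1.510 mmol/kg
[CO3²⁻] = α₂·DIC; α₂ = 0.08840, so [CO3²⁻] = 0.08840 × 1.510 = 0.133 mmol/kg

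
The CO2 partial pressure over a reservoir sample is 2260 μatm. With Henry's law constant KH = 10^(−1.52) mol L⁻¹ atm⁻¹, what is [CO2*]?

KH = 10^(−1.52) = 3.020×10^-2 mol L⁻¹ atm⁻¹
[CO2*] = KH · pCO2 = 3.020×10^-2 × 2260×10^-6 atm = 6.83×10^-5 mol/L

[CO2*] = 68.3 μmol/L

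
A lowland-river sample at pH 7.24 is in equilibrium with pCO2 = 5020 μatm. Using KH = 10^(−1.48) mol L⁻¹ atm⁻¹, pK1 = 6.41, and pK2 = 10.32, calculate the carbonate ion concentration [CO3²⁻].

[CO2*] = KH · pCO2 = 10^(−1.48) × 5020×10^-6 = 1.662×10^-4 mol/L
α₀ = 1/(1 + K1/[H⁺] + K1K2/[H⁺]²) = 1/(1 + 10^+0.83 + 10^-2.25) = 0.1288
DIC = [CO2*]/α₀ = 1.662×10^-4 / 0.1288 = 1.291 mmol/L
[CO3²⁻] = α₂·DIC; α₂ = 0.0007241, so [CO3²⁻] = 0.0007241 × 1.291 = 0.000935 mmol/L = 0.935 μmol/L

[CO3²⁻] = 0.935 μmol/L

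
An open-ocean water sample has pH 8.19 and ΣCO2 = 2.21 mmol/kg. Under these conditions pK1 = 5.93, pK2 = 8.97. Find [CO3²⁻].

α₂ = 1 / (1 + [H⁺]/K2 + [H⁺]²/(K1K2)) = 1 / (1 + 10^+0.78 + 10^-1.48)
   = 1 / (1 + 6.0256 + 0.033113) = 1/7.0587 = 0.1417
[CO3²⁻] = α₂ × DIC = 0.1417 × 2.21 = 0.313 mmol/kg

[CO3²⁻] = 0.313 mmol/kg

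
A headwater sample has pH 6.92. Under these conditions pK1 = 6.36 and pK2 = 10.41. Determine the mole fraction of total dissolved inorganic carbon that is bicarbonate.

α₁ = 0.784

α₁ = 1 / (1 + [H⁺]/K1 + K2/[H⁺]) = 1 / (1 + 10^-0.56 + 10^-3.49)
   = 1 / (1 + 0.27542 + 0.00032359) = 1/1.2757 = 0.7839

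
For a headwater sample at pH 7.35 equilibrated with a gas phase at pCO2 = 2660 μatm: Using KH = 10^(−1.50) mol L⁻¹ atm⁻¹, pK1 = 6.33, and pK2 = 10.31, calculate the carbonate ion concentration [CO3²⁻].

[CO2*] = KH · pCO2 = 10^(−1.50) × 2660×10^-6 = 8.412×10^-5 mol/L
α₀ = 1/(1 + K1/[H⁺] + K1K2/[H⁺]²) = 1/(1 + 10^+1.02 + 10^-1.94) = 0.08709
DIC = [CO2*]/α₀ = 8.412×10^-5 / 0.08709 = 0.9659 mmol/L
[CO3²⁻] = α₂·DIC; α₂ = 0.0009999, so [CO3²⁻] = 0.0009999 × 0.9659 = 0.000966 mmol/L = 0.966 μmol/L

[CO3²⁻] = 0.966 μmol/L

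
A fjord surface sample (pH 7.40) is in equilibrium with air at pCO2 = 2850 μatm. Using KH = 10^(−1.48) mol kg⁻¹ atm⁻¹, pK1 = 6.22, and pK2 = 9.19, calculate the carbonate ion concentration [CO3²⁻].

[CO3²⁻] = 0.0232 mmol/kg

[CO2*] = KH · pCO2 = 10^(−1.48) × 2850×10^-6 = 9.437×10^-5 mol/kg
α₀ = 1/(1 + K1/[H⁺] + K1K2/[H⁺]²) = 1/(1 + 10^+1.18 + 10^-0.61) = 0.06105
DIC = [CO2*]/α₀ = 9.437×10^-5 / 0.06105 = 1.546 mmol/kg
[CO3²⁻] = α₂·DIC; α₂ = 0.01499, so [CO3²⁻] = 0.01499 × 1.546 = 0.0232 mmol/kg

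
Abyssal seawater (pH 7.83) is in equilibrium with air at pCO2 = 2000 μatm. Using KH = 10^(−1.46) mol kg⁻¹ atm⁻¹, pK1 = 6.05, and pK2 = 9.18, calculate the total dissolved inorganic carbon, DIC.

DIC = 4.43 mmol/kg

[CO2*] = KH · pCO2 = 10^(−1.46) × 2000×10^-6 = 6.935×10^-5 mol/kg
α₀ = 1/(1 + K1/[H⁺] + K1K2/[H⁺]²) = 1/(1 + 10^+1.78 + 10^+0.43) = 0.01564
DIC = [CO2*]/α₀ = 6.935×10^-5 / 0.01564 = 4.43 mmol/kg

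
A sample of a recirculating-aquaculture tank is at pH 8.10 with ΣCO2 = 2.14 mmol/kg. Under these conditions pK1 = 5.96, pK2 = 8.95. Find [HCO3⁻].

α₁ = 1 / (1 + [H⁺]/K1 + K2/[H⁺]) = 1 / (1 + 10^-2.14 + 10^-0.85)
   = 1 / (1 + 0.0072444 + 0.14125) = 1/1.1485 = 0.8707
[HCO3⁻] = α₁ × DIC = 0.8707 × 2.14 = 1.86 mmol/kg

[HCO3⁻] = 1.86 mmol/kg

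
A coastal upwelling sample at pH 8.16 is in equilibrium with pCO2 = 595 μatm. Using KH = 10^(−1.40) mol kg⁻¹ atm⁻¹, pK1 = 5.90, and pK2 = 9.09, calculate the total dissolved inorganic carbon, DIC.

DIC = 4.84 mmol/kg

[CO2*] = KH · pCO2 = 10^(−1.40) × 595×10^-6 = 2.369×10^-5 mol/kg
α₀ = 1/(1 + K1/[H⁺] + K1K2/[H⁺]²) = 1/(1 + 10^+2.26 + 10^+1.33) = 0.004894
DIC = [CO2*]/α₀ = 2.369×10^-5 / 0.004894 = 4.84 mmol/kg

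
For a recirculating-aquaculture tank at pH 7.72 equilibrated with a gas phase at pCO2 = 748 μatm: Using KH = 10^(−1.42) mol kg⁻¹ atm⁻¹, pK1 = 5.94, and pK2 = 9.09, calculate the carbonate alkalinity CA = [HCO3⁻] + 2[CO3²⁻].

CA = 1.86 mmol/kg

[CO2*] = KH · pCO2 = 10^(−1.42) × 748×10^-6 = 2.844×10^-5 mol/kg
α₀ = 1/(1 + K1/[H⁺] + K1K2/[H⁺]²) = 1/(1 + 10^+1.78 + 10^+0.41) = 0.01567
DIC = [CO2*]/α₀ = 2.844×10^-5 / 0.01567 = 1.815 mmol/kg
CA = (α₁ + 2α₂)·DIC = (0.9441 + 2×0.04027) × 1.815 = 1.86 mmol/kg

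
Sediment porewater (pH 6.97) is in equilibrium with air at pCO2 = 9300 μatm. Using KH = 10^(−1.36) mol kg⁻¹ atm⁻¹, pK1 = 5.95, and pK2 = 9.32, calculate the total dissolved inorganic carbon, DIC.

[CO2*] = KH · pCO2 = 10^(−1.36) × 9300×10^-6 = 4.060×10^-4 mol/kg
α₀ = 1/(1 + K1/[H⁺] + K1K2/[H⁺]²) = 1/(1 + 10^+1.02 + 10^-1.33) = 0.08682
DIC = [CO2*]/α₀ = 4.060×10^-4 / 0.08682 = 4.68 mmol/kg

DIC = 4.68 mmol/kg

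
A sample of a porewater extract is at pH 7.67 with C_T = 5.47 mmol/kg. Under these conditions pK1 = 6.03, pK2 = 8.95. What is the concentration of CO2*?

[CO2*] = 0.117 mmol/kg

α₀ = 1 / (1 + K1/[H⁺] + K1K2/[H⁺]²) = 1 / (1 + 10^+1.64 + 10^+0.36)
   = 1 / (1 + 43.652 + 2.2909) = 1/46.942 = 0.02130
[CO2*] = α₀ × DIC = 0.02130 × 5.47 = 0.117 mmol/kg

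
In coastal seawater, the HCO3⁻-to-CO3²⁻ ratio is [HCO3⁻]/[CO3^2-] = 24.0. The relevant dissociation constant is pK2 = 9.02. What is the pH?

From K2 = [H⁺][CO3^2-]/[HCO3⁻]:  pH = pK2 − log₁₀([HCO3⁻]/[CO3^2-])
log₁₀(24.0) = +1.380
pH = 9.02 − (+1.380) = 7.64

pH = 7.64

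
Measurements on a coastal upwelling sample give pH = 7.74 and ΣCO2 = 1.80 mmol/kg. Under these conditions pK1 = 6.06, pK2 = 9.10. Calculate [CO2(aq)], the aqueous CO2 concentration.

[CO2*] = 0.0353 mmol/kg

α₀ = 1 / (1 + K1/[H⁺] + K1K2/[H⁺]²) = 1 / (1 + 10^+1.68 + 10^+0.32)
   = 1 / (1 + 47.863 + 2.0893) = 1/50.952 = 0.01963
[CO2*] = α₀ × DIC = 0.01963 × 1.80 = 0.0353 mmol/kg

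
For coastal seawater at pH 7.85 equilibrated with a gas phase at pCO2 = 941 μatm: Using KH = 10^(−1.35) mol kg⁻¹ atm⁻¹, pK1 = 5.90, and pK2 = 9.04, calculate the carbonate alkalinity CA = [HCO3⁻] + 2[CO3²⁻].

[CO2*] = KH · pCO2 = 10^(−1.35) × 941×10^-6 = 4.203×10^-5 mol/kg
α₀ = 1/(1 + K1/[H⁺] + K1K2/[H⁺]²) = 1/(1 + 10^+1.95 + 10^+0.76) = 0.01043
DIC = [CO2*]/α₀ = 4.203×10^-5 / 0.01043 = 4.030 mmol/kg
CA = (α₁ + 2α₂)·DIC = (0.9296 + 2×0.06002) × 4.030 = 4.23 mmol/kg

CA = 4.23 mmol/kg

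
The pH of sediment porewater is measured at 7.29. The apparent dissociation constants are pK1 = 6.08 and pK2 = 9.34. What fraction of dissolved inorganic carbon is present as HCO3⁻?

α₁ = 1 / (1 + [H⁺]/K1 + K2/[H⁺]) = 1 / (1 + 10^-1.21 + 10^-2.05)
   = 1 / (1 + 0.061660 + 0.0089125) = 1/1.0706 = 0.9341

α₁ = 0.934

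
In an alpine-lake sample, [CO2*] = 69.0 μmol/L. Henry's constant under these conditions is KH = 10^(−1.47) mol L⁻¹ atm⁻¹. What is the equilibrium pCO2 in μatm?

KH = 10^(−1.47) = 3.388×10^-2 mol L⁻¹ atm⁻¹
pCO2 = [CO2*]/KH = 69.0×10^-6 / 3.388×10^-2 = 2.04×10^-3 atm = 2040 μatm

pCO2 = 2040 μatm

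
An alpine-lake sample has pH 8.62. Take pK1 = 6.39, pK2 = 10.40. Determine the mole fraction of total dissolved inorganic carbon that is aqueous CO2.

α₀ = 1 / (1 + K1/[H⁺] + K1K2/[H⁺]²) = 1 / (1 + 10^+2.23 + 10^+0.45)
   = 1 / (1 + 169.82 + 2.8184) = 1/173.64 = 0.005759

α₀ = 0.00576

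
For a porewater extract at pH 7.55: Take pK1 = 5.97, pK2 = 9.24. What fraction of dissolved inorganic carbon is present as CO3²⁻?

α₂ = 1 / (1 + [H⁺]/K2 + [H⁺]²/(K1K2)) = 1 / (1 + 10^+1.69 + 10^+0.11)
   = 1 / (1 + 48.978 + 1.2882) = 1/51.266 = 0.01951

α₂ = 0.0195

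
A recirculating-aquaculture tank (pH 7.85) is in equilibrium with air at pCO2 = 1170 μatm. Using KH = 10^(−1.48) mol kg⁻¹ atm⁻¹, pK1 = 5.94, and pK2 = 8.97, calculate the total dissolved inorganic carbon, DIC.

DIC = 3.43 mmol/kg

[CO2*] = KH · pCO2 = 10^(−1.48) × 1170×10^-6 = 3.874×10^-5 mol/kg
α₀ = 1/(1 + K1/[H⁺] + K1K2/[H⁺]²) = 1/(1 + 10^+1.91 + 10^+0.79) = 0.01131
DIC = [CO2*]/α₀ = 3.874×10^-5 / 0.01131 = 3.43 mmol/kg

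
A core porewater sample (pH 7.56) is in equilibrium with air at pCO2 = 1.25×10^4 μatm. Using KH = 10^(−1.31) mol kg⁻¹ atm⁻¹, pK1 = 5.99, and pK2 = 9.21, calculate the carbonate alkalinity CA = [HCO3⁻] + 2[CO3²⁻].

CA = 23.8 mmol/kg

[CO2*] = KH · pCO2 = 10^(−1.31) × 1.25×10^4×10^-6 = 6.122×10^-4 mol/kg
α₀ = 1/(1 + K1/[H⁺] + K1K2/[H⁺]²) = 1/(1 + 10^+1.57 + 10^-0.08) = 0.02565
DIC = [CO2*]/α₀ = 6.122×10^-4 / 0.02565 = 23.87 mmol/kg
CA = (α₁ + 2α₂)·DIC = (0.9530 + 2×0.02134) × 23.87 = 23.8 mmol/kg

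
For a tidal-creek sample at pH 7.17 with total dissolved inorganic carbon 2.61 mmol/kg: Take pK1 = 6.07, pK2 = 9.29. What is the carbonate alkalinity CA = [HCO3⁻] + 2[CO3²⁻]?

CA = 2.44 mmol/kg

CA = [HCO3⁻] + 2[CO3²⁻] = (α₁ + 2α₂)·DIC
At pH 7.17: [H⁺]/K1 = 10^-1.10 = 0.079433, K2/[H⁺] = 10^-2.12 = 0.0075858
α₁ = 1/(1 + 0.079433 + 0.0075858) = 1/1.0870 = 0.9199; α₂ = α₁·K2/[H⁺] = 0.006979
α₁ + 2α₂ = 0.9339
CA = 0.9339 × 2.61 = 2.44 mmol/kg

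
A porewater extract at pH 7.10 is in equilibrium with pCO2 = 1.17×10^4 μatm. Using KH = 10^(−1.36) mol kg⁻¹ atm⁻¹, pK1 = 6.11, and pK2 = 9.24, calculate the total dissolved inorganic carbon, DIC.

[CO2*] = KH · pCO2 = 10^(−1.36) × 1.17×10^4×10^-6 = 5.107×10^-4 mol/kg
α₀ = 1/(1 + K1/[H⁺] + K1K2/[H⁺]²) = 1/(1 + 10^+0.99 + 10^-1.15) = 0.09222
DIC = [CO2*]/α₀ = 5.107×10^-4 / 0.09222 = 5.54 mmol/kg

DIC = 5.54 mmol/kg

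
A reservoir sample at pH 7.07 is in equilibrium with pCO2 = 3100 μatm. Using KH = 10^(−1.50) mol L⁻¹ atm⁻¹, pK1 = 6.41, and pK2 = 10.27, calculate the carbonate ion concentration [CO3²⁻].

[CO3²⁻] = 0.283 μmol/L

[CO2*] = KH · pCO2 = 10^(−1.50) × 3100×10^-6 = 9.803×10^-5 mol/L
α₀ = 1/(1 + K1/[H⁺] + K1K2/[H⁺]²) = 1/(1 + 10^+0.66 + 10^-2.54) = 0.1794
DIC = [CO2*]/α₀ = 9.803×10^-5 / 0.1794 = 0.5464 mmol/L
[CO3²⁻] = α₂·DIC; α₂ = 0.0005174, so [CO3²⁻] = 0.0005174 × 0.5464 = 0.000283 mmol/L = 0.283 μmol/L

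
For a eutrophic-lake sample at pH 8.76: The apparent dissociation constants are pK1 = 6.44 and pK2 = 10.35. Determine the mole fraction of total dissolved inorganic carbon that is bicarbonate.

α₁ = 1 / (1 + [H⁺]/K1 + K2/[H⁺]) = 1 / (1 + 10^-2.32 + 10^-1.59)
   = 1 / (1 + 0.0047863 + 0.025704) = 1/1.0305 = 0.9704

α₁ = 0.970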